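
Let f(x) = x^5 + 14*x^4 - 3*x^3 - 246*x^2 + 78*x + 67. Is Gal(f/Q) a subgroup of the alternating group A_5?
Yes

The polynomial is irreducible of degree 5 over Q. Its discriminant is 4332368892657289 = 65820733^2, a perfect square. A Galois group lies in the alternating group exactly when the discriminant is a square in Q, so the Galois group (C_5) is contained in A_5.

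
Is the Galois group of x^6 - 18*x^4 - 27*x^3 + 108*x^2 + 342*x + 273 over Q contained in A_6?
No

The polynomial is irreducible of degree 6 over Q. Its discriminant is -152796047606667, which is not a perfect square. A Galois group lies in the alternating group exactly when the discriminant is a square in Q, so the Galois group (C_3 x S_3) is not contained in A_6.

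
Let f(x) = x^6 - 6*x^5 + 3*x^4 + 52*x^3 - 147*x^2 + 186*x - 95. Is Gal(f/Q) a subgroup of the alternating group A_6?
The polynomial is irreducible of degree 6 over Q. Its discriminant is 32289945753600, which is not a perfect square. A Galois group lies in the alternating group exactly when the discriminant is a square in Q, so the Galois group (S_3 x S_3) is not contained in A_6.

No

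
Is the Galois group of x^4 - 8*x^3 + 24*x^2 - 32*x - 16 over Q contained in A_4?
The polynomial is irreducible of degree 4 over Q. Its discriminant is -8388608, which is not a perfect square. A Galois group lies in the alternating group exactly when the discriminant is a square in Q, so the Galois group (D_4) is not contained in A_4.

No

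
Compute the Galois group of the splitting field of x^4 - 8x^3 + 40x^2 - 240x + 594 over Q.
D_4 (also written D4)

The polynomial is an irreducible quartic over Q and its discriminant is 366446592, which is not a perfect square, so the Galois group is not contained in A_4. The resolvent cubic y^3 - 40*y^2 - 456*y - 576 has exactly one rational root, so the Galois group is C_4 or D_4. The quartic remains irreducible over Q(sqrt(disc)), so the group is D_4.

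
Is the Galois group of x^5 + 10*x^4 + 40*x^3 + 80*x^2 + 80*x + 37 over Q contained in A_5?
The polynomial is irreducible of degree 5 over Q. Its discriminant is 1953125, which is not a perfect square. A Galois group lies in the alternating group exactly when the discriminant is a square in Q, so the Galois group (F_20) is not contained in A_5.

No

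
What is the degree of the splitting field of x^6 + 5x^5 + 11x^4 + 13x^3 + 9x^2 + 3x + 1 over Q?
6

The degree of the splitting field over Q equals the order of the Galois group, so first determine the group. The polynomial f is an irreducible sextic over Q, so G = Gal(f/Q) is one of the 16 transitive subgroups 6T1, ..., 6T16 of S_6. The discriminant of f is -16807, which is not a perfect square, so G is not contained in A_6. The transitive groups of degree 6 not contained in A_6 are: C_6 (6T1, order 6), S_3 (6T2, order 6), D_6 (6T3, order 12), C_3 x S_3 (6T5, order 18), A_4 x C_2 (6T6, order 24), S_4 (6T8, order 24), S_3 x S_3 (6T9, order 36), S_4 x C_2 (6T11, order 48), (S_3 x S_3) : C_2 (6T13, order 72), PGL(2,5) (6T14, order 120), S_6 (6T16, order 720). By Dedekind's theorem, for a prime p not dividing disc(f) the degrees of the irreducible factors of f mod p form the cycle type of an element of G. Factoring f modulo the 37 such primes p <= 163 (skipping 7, which divides the discriminant), each new pattern first appears at: mod 2: f = (x^3 + x + 1)(x^3 + x^2 + 1), pattern 3+3; mod 3: f = (x^6 + 2x^5 + 2x^4 + x^3 + 1), pattern 6; mod 13: f = (x^2 + 9x + 9)(x^2 + 10x + 10)(x^2 + 12x + 12), pattern 2+2+2; mod 29: f = (x + 8)(x + 17)(x + 21)(x + 24)(x + 25)(x + 26), pattern 1+1+1+1+1+1. No other pattern occurs in this range, so the set of observed cycle types is {3+3, 6, 2+2+2, 1+1+1+1+1+1}. The candidates containing elements of all these cycle types are C_6 (6T1) of order 6, D_6 (6T3) of order 12, C_3 x S_3 (6T5) of order 18, A_4 x C_2 (6T6) of order 24, S_3 x S_3 (6T9) of order 36, S_4 x C_2 (6T11) of order 48, (S_3 x S_3) : C_2 (6T13) of order 72, PGL(2,5) (6T14) of order 120, S_6 (6T16) of order 720; the others are excluded. The observed types are precisely the cycle types that occur in C_6 (6T1). Each of the other remaining candidates has further cycle types, and by the Chebotarev density theorem the matching factorization patterns would occur for a proportion of primes equal to their share of the group: D_6 (6T3) additionally contains elements of type 2+2+1+1 (3 of its 12 elements, about 25% of primes); C_3 x S_3 (6T5) additionally contains elements of type 3+1+1+1 (4 of its 18 elements, about 22% of primes); A_4 x C_2 (6T6) additionally contains elements of type 2+2+1+1, 2+1+1+1+1 (6 of its 24 elements, about 25% of primes); S_3 x S_3 (6T9) additionally contains elements of type 3+1+1+1, 2+2+1+1 (13 of its 36 elements, about 36% of primes); S_4 x C_2 (6T11) additionally contains elements of type 4+2, 4+1+1, 2+2+1+1, 2+1+1+1+1 (24 of its 48 elements, about 50% of primes); (S_3 x S_3) : C_2 (6T13) additionally contains elements of type 4+2, 3+2+1, 3+1+1+1, 2+2+1+1, 2+1+1+1+1 (49 of its 72 elements, about 68% of primes); PGL(2,5) (6T14) additionally contains elements of type 5+1, 4+1+1, 2+2+1+1 (69 of its 120 elements, about 58% of primes); S_6 (6T16) additionally contains elements of type 5+1, 4+2, 4+1+1, 3+2+1, 3+1+1+1, 2+2+1+1, 2+1+1+1+1 (544 of its 720 elements, about 76% of primes). None of the 37 primes tested shows any such pattern (for each of these groups the chance of that is below 10^-4), which rules them out. Hence G = C_6 (6T1), of order 6. The Galois group C_6 (6T1) has order 6, so the splitting field has degree 6 over Q.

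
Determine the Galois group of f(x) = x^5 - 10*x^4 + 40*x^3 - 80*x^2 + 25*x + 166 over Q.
The polynomial f is an irreducible quintic over Q, so G = Gal(f/Q) is a transitive subgroup of S_5: one of C_5 (5T1, order 5), D_5 (5T2, order 10), F_20 (5T3, order 20), A_5 (5T4, order 60) or S_5 (5T5, order 120). The discriminant of f is 58564000000 = 242000^2, a perfect square, so G is contained in A_5. The transitive groups of degree 5 contained in A_5 are: C_5 (5T1, order 5), D_5 (5T2, order 10), A_5 (5T4, order 60). By Dedekind's theorem, for a prime p not dividing disc(f) the degrees of the irreducible factors of f mod p form the cycle type of an element of G. Factoring f modulo the 3 such primes p <= 13 (skipping 2, 5, 11, which divide the discriminant), each new pattern first appears at: mod 3: f = (x^5 + 2x^4 + x^3 + x^2 + x + 1), pattern 5; mod 13: f = (x + 4)(x + 6)(x^3 + 6x^2 + 8x + 8), pattern 3+1+1. No other pattern occurs in this range, so the set of observed cycle types is {5, 3+1+1}. Among the candidates above, the only group containing elements of all these cycle types is A_5 (5T4) — each of C_5 (5T1), D_5 (5T2) lacks at least one of them. Hence G = A_5 (5T4), of order 60.

5T4: A_5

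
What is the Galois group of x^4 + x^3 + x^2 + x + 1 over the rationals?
C_4 (order 4)

The polynomial is an irreducible quartic over Q and its discriminant is 125, which is not a perfect square, so the Galois group is not contained in A_4. The resolvent cubic y^3 - y^2 - 3*y + 2 has exactly one rational root, so the Galois group is C_4 or D_4. The quartic becomes reducible over Q(sqrt(disc)), so the group is C_4.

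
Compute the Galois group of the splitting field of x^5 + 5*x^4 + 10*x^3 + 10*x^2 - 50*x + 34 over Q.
A_5

The polynomial f is an irreducible quintic over Q, so G = Gal(f/Q) is a transitive subgroup of S_5: one of C_5 (5T1, order 5), D_5 (5T2, order 10), F_20 (5T3, order 20), A_5 (5T4, order 60) or S_5 (5T5, order 120). The discriminant of f is 58564000000 = 242000^2, a perfect square, so G is contained in A_5. The transitive groups of degree 5 contained in A_5 are: C_5 (5T1, order 5), D_5 (5T2, order 10), A_5 (5T4, order 60). By Dedekind's theorem, for a prime p not dividing disc(f) the degrees of the irreducible factors of f mod p form the cycle type of an element of G. Factoring f modulo the 3 such primes p <= 13 (skipping 2, 5, 11, which divide the discriminant), each new pattern first appears at: mod 3: f = (x^5 + 2x^4 + x^3 + x^2 + x + 1), pattern 5; mod 13: f = (x + 7)(x + 9)(x^3 + 2x^2 + 6x + 9), pattern 3+1+1. No other pattern occurs in this range, so the set of observed cycle types is {5, 3+1+1}. Among the candidates above, the only group containing elements of all these cycle types is A_5 (5T4) — each of C_5 (5T1), D_5 (5T2) lacks at least one of them. Hence G = A_5 (5T4), of order 60.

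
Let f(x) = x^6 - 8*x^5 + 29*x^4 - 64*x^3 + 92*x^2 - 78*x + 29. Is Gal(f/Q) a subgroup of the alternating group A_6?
The polynomial is irreducible of degree 6 over Q. Its discriminant is -1075648, which is not a perfect square. A Galois group lies in the alternating group exactly when the discriminant is a square in Q, so the Galois group (C_6) is not contained in A_6.

No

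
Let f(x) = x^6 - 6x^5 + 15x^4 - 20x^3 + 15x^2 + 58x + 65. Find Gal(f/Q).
S_6 (order 720)

The polynomial f is an irreducible sextic over Q, so G = Gal(f/Q) is one of the 16 transitive subgroups 6T1, ..., 6T16 of S_6. The discriminant of f is -1388339588497408, which is not a perfect square, so G is not contained in A_6. The transitive groups of degree 6 not contained in A_6 are: C_6 (6T1, order 6), S_3 (6T2, order 6), D_6 (6T3, order 12), C_3 x S_3 (6T5, order 18), A_4 x C_2 (6T6, order 24), S_4 (6T8, order 24), S_3 x S_3 (6T9, order 36), S_4 x C_2 (6T11, order 48), (S_3 x S_3) : C_2 (6T13, order 72), PGL(2,5) (6T14, order 120), S_6 (6T16, order 720). By Dedekind's theorem, for a prime p not dividing disc(f) the degrees of the irreducible factors of f mod p form the cycle type of an element of G. Factoring f modulo the 3 such primes p <= 7 (skipping 2, which divides the discriminant), each new pattern first appears at: mod 3: f = (x^6 + x^3 + x + 2), pattern 6; mod 5: f = (x)(x + 2)(x^4 + 2x^3 + x^2 + 3x + 4), pattern 4+1+1; mod 7: f = (x + 2)(x^2 + 6x + 6)(x^3 + 4x + 6), pattern 3+2+1. No other pattern occurs in this range, so the set of observed cycle types is {6, 4+1+1, 3+2+1}. Among the candidates above, the only group containing elements of all these cycle types is S_6 (6T16); every other candidate lacks at least one of them. Hence G = S_6 (6T16), of order 720.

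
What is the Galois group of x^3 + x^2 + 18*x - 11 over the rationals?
The polynomial is an irreducible cubic over Q and its discriminant is -29791, which is not a perfect square. For an irreducible cubic, a non-square discriminant gives Galois group S_3.

S_3, the symmetric group on 3 letters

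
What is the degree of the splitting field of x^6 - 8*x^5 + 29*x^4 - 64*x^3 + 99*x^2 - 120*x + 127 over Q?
The degree of the splitting field over Q equals the order of the Galois group, so first determine the group. The polynomial f is an irreducible sextic over Q, so G = Gal(f/Q) is one of the 16 transitive subgroups 6T1, ..., 6T16 of S_6. The discriminant of f is -18046378835968, which is not a perfect square, so G is not contained in A_6. The transitive groups of degree 6 not contained in A_6 are: C_6 (6T1, order 6), S_3 (6T2, order 6), D_6 (6T3, order 12), C_3 x S_3 (6T5, order 18), A_4 x C_2 (6T6, order 24), S_4 (6T8, order 24), S_3 x S_3 (6T9, order 36), S_4 x C_2 (6T11, order 48), (S_3 x S_3) : C_2 (6T13, order 72), PGL(2,5) (6T14, order 120), S_6 (6T16, order 720). By Dedekind's theorem, for a prime p not dividing disc(f) the degrees of the irreducible factors of f mod p form the cycle type of an element of G. Factoring f modulo the 37 such primes p <= 167 (skipping 2, 7, which divide the discriminant), each new pattern first appears at: mod 3: f = (x^6 + x^5 + 2x^4 + 2x^3 + 1), pattern 6; mod 11: f = (x^3 + 5x^2 + 2)(x^3 + 9x^2 + 6x + 3), pattern 3+3; mod 13: f = (x^2 + x + 2)(x^2 + 5x + 11)(x^2 + 12x + 4), pattern 2+2+2; mod 29: f = (x + 2)(x + 10)(x + 13)(x + 16)(x + 18)(x + 20), pattern 1+1+1+1+1+1. No other pattern occurs in this range, so the set of observed cycle types is {6, 3+3, 2+2+2, 1+1+1+1+1+1}. The candidates containing elements of all these cycle types are C_6 (6T1) of order 6, D_6 (6T3) of order 12, C_3 x S_3 (6T5) of order 18, A_4 x C_2 (6T6) of order 24, S_3 x S_3 (6T9) of order 36, S_4 x C_2 (6T11) of order 48, (S_3 x S_3) : C_2 (6T13) of order 72, PGL(2,5) (6T14) of order 120, S_6 (6T16) of order 720; the others are excluded. The observed types are precisely the cycle types that occur in C_6 (6T1). Each of the other remaining candidates has further cycle types, and by the Chebotarev density theorem the matching factorization patterns would occur for a proportion of primes equal to their share of the group: D_6 (6T3) additionally contains elements of type 2+2+1+1 (3 of its 12 elements, about 25% of primes); C_3 x S_3 (6T5) additionally contains elements of type 3+1+1+1 (4 of its 18 elements, about 22% of primes); A_4 x C_2 (6T6) additionally contains elements of type 2+2+1+1, 2+1+1+1+1 (6 of its 24 elements, about 25% of primes); S_3 x S_3 (6T9) additionally contains elements of type 3+1+1+1, 2+2+1+1 (13 of its 36 elements, about 36% of primes); S_4 x C_2 (6T11) additionally contains elements of type 4+2, 4+1+1, 2+2+1+1, 2+1+1+1+1 (24 of its 48 elements, about 50% of primes); (S_3 x S_3) : C_2 (6T13) additionally contains elements of type 4+2, 3+2+1, 3+1+1+1, 2+2+1+1, 2+1+1+1+1 (49 of its 72 elements, about 68% of primes); PGL(2,5) (6T14) additionally contains elements of type 5+1, 4+1+1, 2+2+1+1 (69 of its 120 elements, about 58% of primes); S_6 (6T16) additionally contains elements of type 5+1, 4+2, 4+1+1, 3+2+1, 3+1+1+1, 2+2+1+1, 2+1+1+1+1 (544 of its 720 elements, about 76% of primes). None of the 37 primes tested shows any such pattern (for each of these groups the chance of that is below 10^-4), which rules them out. Hence G = C_6 (6T1), of order 6. The Galois group C_6 (6T1) has order 6, so the splitting field has degree 6 over Q.

6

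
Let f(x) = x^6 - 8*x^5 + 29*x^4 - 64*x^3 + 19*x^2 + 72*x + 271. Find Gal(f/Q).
The polynomial f is an irreducible sextic over Q, so G = Gal(f/Q) is one of the 16 transitive subgroups 6T1, ..., 6T16 of S_6. The discriminant of f is 564385546240000 = 23756800^2, a perfect square, so G is contained in A_6. The transitive groups of degree 6 contained in A_6 are: A_4 (6T4, order 12), S_4 (6T7, order 24), (C_3 x C_3) : C_4 (6T10, order 36), PSL(2,5) (6T12, order 60), A_6 (6T15, order 360). By Dedekind's theorem, for a prime p not dividing disc(f) the degrees of the irreducible factors of f mod p form the cycle type of an element of G. Factoring f modulo the 19 such primes p <= 79 (skipping 2, 5, 29, which divide the discriminant), each new pattern first appears at: mod 3: f = (x^2 + x + 2)(x^4 + 2x + 2), pattern 4+2; mod 11: f = (x^3 + 7x + 10)(x^3 + 3x^2 + 4), pattern 3+3; mod 19: f = (x + 13)(x + 15)(x^2 + 9x + 10)(x^2 + 12x + 2), pattern 2+2+1+1; mod 61: f = (x + 4)(x + 37)(x + 51)(x^3 + 22x^2 + 36x + 25), pattern 3+1+1+1. No other pattern occurs in this range, so the set of observed cycle types is {4+2, 3+3, 2+2+1+1, 3+1+1+1}. The candidates containing elements of all these cycle types are (C_3 x C_3) : C_4 (6T10) of order 36, A_6 (6T15) of order 360; the others are excluded. The observed types are precisely the cycle types that occur in (C_3 x C_3) : C_4 (6T10) (apart from the identity). Each of the other remaining candidates has further cycle types, and by the Chebotarev density theorem the matching factorization patterns would occur for a proportion of primes equal to their share of the group: A_6 (6T15) additionally contains elements of type 5+1 (144 of its 360 elements, about 40% of primes). None of the 19 primes tested shows any such pattern (for each of these groups the chance of that is below 10^-4), which rules them out. Hence G = (C_3 x C_3) : C_4 (6T10), of order 36.

6T10: (C_3 x C_3) : C_4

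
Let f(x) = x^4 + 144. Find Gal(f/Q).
V_4 (order 4)

The polynomial is an irreducible quartic over Q and its discriminant is 764411904 = 27648^2, a perfect square, so the Galois group is contained in A_4. The resolvent cubic y^3 - 576*y splits completely over Q, which gives the Klein four-group V_4.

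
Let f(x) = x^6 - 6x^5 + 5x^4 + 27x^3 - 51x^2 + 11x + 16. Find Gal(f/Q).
The polynomial f is an irreducible sextic over Q, so G = Gal(f/Q) is one of the 16 transitive subgroups 6T1, ..., 6T16 of S_6. The discriminant of f is 30991489 = 5567^2, a perfect square, so G is contained in A_6. The transitive groups of degree 6 contained in A_6 are: A_4 (6T4, order 12), S_4 (6T7, order 24), (C_3 x C_3) : C_4 (6T10, order 36), PSL(2,5) (6T12, order 60), A_6 (6T15, order 360). By Dedekind's theorem, for a prime p not dividing disc(f) the degrees of the irreducible factors of f mod p form the cycle type of an element of G. Factoring f modulo the 21 such primes p <= 79 (skipping 19, which divides the discriminant), each new pattern first appears at: mod 2: f = (x)(x^5 + x^3 + x^2 + x + 1), pattern 5+1; mod 7: f = (x^3 + 2x^2 + 4x + 5)(x^3 + 6x^2 + 3x + 6), pattern 3+3; mod 61: f = (x + 1)(x + 23)(x^2 + 44x + 55)(x^2 + 48x + 60), pattern 2+2+1+1. No other pattern occurs in this range, so the set of observed cycle types is {5+1, 3+3, 2+2+1+1}. The candidates containing elements of all these cycle types are PSL(2,5) (6T12) of order 60, A_6 (6T15) of order 360; the others are excluded. The observed types are precisely the cycle types that occur in PSL(2,5) (6T12) (apart from the identity). Each of the other remaining candidates has further cycle types, and by the Chebotarev density theorem the matching factorization patterns would occur for a proportion of primes equal to their share of the group: A_6 (6T15) additionally contains elements of type 4+2, 3+1+1+1 (130 of its 360 elements, about 36% of primes). None of the 21 primes tested shows any such pattern (for each of these groups the chance of that is below 10^-4), which rules them out. Hence G = PSL(2,5) (6T12), of order 60.

6T12: PSL(2,5)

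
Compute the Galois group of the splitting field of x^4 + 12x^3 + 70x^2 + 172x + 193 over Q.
The polynomial is an irreducible quartic over Q and its discriminant is 105906176, which is not a perfect square, so the Galois group is not contained in A_4. The resolvent cubic y^3 - 70*y^2 + 1292*y - 3336 is irreducible over Q. An irreducible resolvent with non-square discriminant gives S_4.

S_4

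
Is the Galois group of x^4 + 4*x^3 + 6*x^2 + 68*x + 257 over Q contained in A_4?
The polynomial is irreducible of degree 4 over Q. Its discriminant is 1358954496 = 36864^2, a perfect square. A Galois group lies in the alternating group exactly when the discriminant is a square in Q, so the Galois group (A_4) is contained in A_4.

Yes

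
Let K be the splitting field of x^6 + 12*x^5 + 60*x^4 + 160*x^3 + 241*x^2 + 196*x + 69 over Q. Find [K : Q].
The degree of the splitting field over Q equals the order of the Galois group, so first determine the group. The polynomial f is an irreducible sextic over Q, so G = Gal(f/Q) is one of the 16 transitive subgroups 6T1, ..., 6T16 of S_6. The discriminant of f is -61504, which is not a perfect square, so G is not contained in A_6. The transitive groups of degree 6 not contained in A_6 are: C_6 (6T1, order 6), S_3 (6T2, order 6), D_6 (6T3, order 12), C_3 x S_3 (6T5, order 18), A_4 x C_2 (6T6, order 24), S_4 (6T8, order 24), S_3 x S_3 (6T9, order 36), S_4 x C_2 (6T11, order 48), (S_3 x S_3) : C_2 (6T13, order 72), PGL(2,5) (6T14, order 120), S_6 (6T16, order 720). By Dedekind's theorem, for a prime p not dividing disc(f) the degrees of the irreducible factors of f mod p form the cycle type of an element of G. Factoring f modulo the 17 such primes p <= 67 (skipping 2, 31, which divide the discriminant), each new pattern first appears at: mod 3: f = (x)(x + 1)(x^4 + 2x^3 + x^2 + 1), pattern 4+1+1; mod 5: f = (x^3 + 3x^2 + 2x + 2)(x^3 + 4x^2 + x + 2), pattern 3+3; mod 7: f = (x^6 + 5x^5 + 4x^4 + 6x^3 + 3x^2 + 6), pattern 6; mod 11: f = (x^2 + 3x + 9)(x^2 + 4x + 2)(x^2 + 5x + 2), pattern 2+2+2; mod 13: f = (x^2 + 4x + 10)(x^4 + 8x^3 + 5x^2 + 8x + 3), pattern 4+2; mod 37: f = (x + 7)(x + 34)(x^2 + 13x + 1)(x^2 + 32x + 2), pattern 2+2+1+1; mod 47: f = (x + 7)(x + 11)(x + 40)(x + 44)(x^2 + 4x + 16), pattern 2+1+1+1+1. No other pattern occurs in this range, so the set of observed cycle types is {4+1+1, 3+3, 6, 2+2+2, 4+2, 2+2+1+1, 2+1+1+1+1}. The candidates containing elements of all these cycle types are S_4 x C_2 (6T11) of order 48, S_6 (6T16) of order 720; the others are excluded. The observed types are precisely the cycle types that occur in S_4 x C_2 (6T11) (apart from the identity). Each of the other remaining candidates has further cycle types, and by the Chebotarev density theorem the matching factorization patterns would occur for a proportion of primes equal to their share of the group: S_6 (6T16) additionally contains elements of type 5+1, 3+2+1, 3+1+1+1 (304 of its 720 elements, about 42% of primes). None of the 17 primes tested shows any such pattern (for each of these groups the chance of that is below 10^-4), which rules them out. Hence G = S_4 x C_2 (6T11), of order 48. The Galois group S_4 x C_2 (6T11) has order 48, so the splitting field has degree 48 over Q.

48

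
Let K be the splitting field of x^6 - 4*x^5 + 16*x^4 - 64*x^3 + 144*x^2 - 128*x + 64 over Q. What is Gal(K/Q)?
C_6 (order 6)

The polynomial f is an irreducible sextic over Q, so G = Gal(f/Q) is one of the 16 transitive subgroups 6T1, ..., 6T16 of S_6. The discriminant of f is -1154968245501952, which is not a perfect square, so G is not contained in A_6. The transitive groups of degree 6 not contained in A_6 are: C_6 (6T1, order 6), S_3 (6T2, order 6), D_6 (6T3, order 12), C_3 x S_3 (6T5, order 18), A_4 x C_2 (6T6, order 24), S_4 (6T8, order 24), S_3 x S_3 (6T9, order 36), S_4 x C_2 (6T11, order 48), (S_3 x S_3) : C_2 (6T13, order 72), PGL(2,5) (6T14, order 120), S_6 (6T16, order 720). By Dedekind's theorem, for a prime p not dividing disc(f) the degrees of the irreducible factors of f mod p form the cycle type of an element of G. Factoring f modulo the 37 such primes p <= 167 (skipping 2, 7, which divide the discriminant), each new pattern first appears at: mod 3: f = (x^6 + 2x^5 + x^4 + 2x^3 + x + 1), pattern 6; mod 11: f = (x^3 + 2x^2 + 6x + 8)(x^3 + 5x^2 + 8), pattern 3+3; mod 13: f = (x^2 + 4x + 10)(x^2 + 8x + 9)(x^2 + 10x + 1), pattern 2+2+2; mod 29: f = (x + 2)(x + 11)(x + 22)(x + 24)(x + 25)(x + 28), pattern 1+1+1+1+1+1. No other pattern occurs in this range, so the set of observed cycle types is {6, 3+3, 2+2+2, 1+1+1+1+1+1}. The candidates containing elements of all these cycle types are C_6 (6T1) of order 6, D_6 (6T3) of order 12, C_3 x S_3 (6T5) of order 18, A_4 x C_2 (6T6) of order 24, S_3 x S_3 (6T9) of order 36, S_4 x C_2 (6T11) of order 48, (S_3 x S_3) : C_2 (6T13) of order 72, PGL(2,5) (6T14) of order 120, S_6 (6T16) of order 720; the others are excluded. The observed types are precisely the cycle types that occur in C_6 (6T1). Each of the other remaining candidates has further cycle types, and by the Chebotarev density theorem the matching factorization patterns would occur for a proportion of primes equal to their share of the group: D_6 (6T3) additionally contains elements of type 2+2+1+1 (3 of its 12 elements, about 25% of primes); C_3 x S_3 (6T5) additionally contains elements of type 3+1+1+1 (4 of its 18 elements, about 22% of primes); A_4 x C_2 (6T6) additionally contains elements of type 2+2+1+1, 2+1+1+1+1 (6 of its 24 elements, about 25% of primes); S_3 x S_3 (6T9) additionally contains elements of type 3+1+1+1, 2+2+1+1 (13 of its 36 elements, about 36% of primes); S_4 x C_2 (6T11) additionally contains elements of type 4+2, 4+1+1, 2+2+1+1, 2+1+1+1+1 (24 of its 48 elements, about 50% of primes); (S_3 x S_3) : C_2 (6T13) additionally contains elements of type 4+2, 3+2+1, 3+1+1+1, 2+2+1+1, 2+1+1+1+1 (49 of its 72 elements, about 68% of primes); PGL(2,5) (6T14) additionally contains elements of type 5+1, 4+1+1, 2+2+1+1 (69 of its 120 elements, about 58% of primes); S_6 (6T16) additionally contains elements of type 5+1, 4+2, 4+1+1, 3+2+1, 3+1+1+1, 2+2+1+1, 2+1+1+1+1 (544 of its 720 elements, about 76% of primes). None of the 37 primes tested shows any such pattern (for each of these groups the chance of that is below 10^-4), which rules them out. Hence G = C_6 (6T1), of order 6.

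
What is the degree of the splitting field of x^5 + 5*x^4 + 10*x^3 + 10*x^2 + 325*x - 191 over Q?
The degree of the splitting field over Q equals the order of the Galois group, so first determine the group. The polynomial f is an irreducible quintic over Q, so G = Gal(f/Q) is a transitive subgroup of S_5: one of C_5 (5T1, order 5), D_5 (5T2, order 10), F_20 (5T3, order 20), A_5 (5T4, order 60) or S_5 (5T5, order 120). The discriminant of f is 1073741824000000 = 32768000^2, a perfect square, so G is contained in A_5. The transitive groups of degree 5 contained in A_5 are: C_5 (5T1, order 5), D_5 (5T2, order 10), A_5 (5T4, order 60). By Dedekind's theorem, for a prime p not dividing disc(f) the degrees of the irreducible factors of f mod p form the cycle type of an element of G. Factoring f modulo the 2 such primes p <= 7 (skipping 2, 5, which divide the discriminant), each new pattern first appears at: mod 3: f = (x^5 + 2x^4 + x^3 + x^2 + x + 1), pattern 5; mod 7: f = (x + 2)(x + 4)(x^3 + 6x^2 + x + 5), pattern 3+1+1. No other pattern occurs in this range, so the set of observed cycle types is {5, 3+1+1}. Among the candidates above, the only group containing elements of all these cycle types is A_5 (5T4) — each of C_5 (5T1), D_5 (5T2) lacks at least one of them. Hence G = A_5 (5T4), of order 60. The Galois group A_5 (5T4) has order 60, so the splitting field has degree 60 over Q.

60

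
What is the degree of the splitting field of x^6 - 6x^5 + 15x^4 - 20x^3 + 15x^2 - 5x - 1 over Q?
The degree of the splitting field over Q equals the order of the Galois group, so first determine the group. The polynomial f is an irreducible sextic over Q, so G = Gal(f/Q) is one of the 16 transitive subgroups 6T1, ..., 6T16 of S_6. The discriminant of f is 49781, which is not a perfect square, so G is not contained in A_6. The transitive groups of degree 6 not contained in A_6 are: C_6 (6T1, order 6), S_3 (6T2, order 6), D_6 (6T3, order 12), C_3 x S_3 (6T5, order 18), A_4 x C_2 (6T6, order 24), S_4 (6T8, order 24), S_3 x S_3 (6T9, order 36), S_4 x C_2 (6T11, order 48), (S_3 x S_3) : C_2 (6T13, order 72), PGL(2,5) (6T14, order 120), S_6 (6T16, order 720). By Dedekind's theorem, for a prime p not dividing disc(f) the degrees of the irreducible factors of f mod p form the cycle type of an element of G. Factoring f modulo the 4 such primes p <= 7, each new pattern first appears at: mod 2: f = (x^6 + x^4 + x^2 + x + 1), pattern 6; mod 5: f = (x + 2)(x^5 + 2x^4 + x^3 + 3x^2 + 4x + 2), pattern 5+1; mod 7: f = (x^2 + 3x + 5)(x^4 + 5x^3 + 2x^2 + 5x + 4), pattern 4+2. No other pattern occurs in this range, so the set of observed cycle types is {6, 5+1, 4+2}. Among the candidates above, the only group containing elements of all these cycle types is S_6 (6T16); every other candidate lacks at least one of them. Hence G = S_6 (6T16), of order 720. The Galois group S_6 (6T16) has order 720, so the splitting field has degree 720 over Q.

720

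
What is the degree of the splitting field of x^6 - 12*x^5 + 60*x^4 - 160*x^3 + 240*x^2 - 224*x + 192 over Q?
The degree of the splitting field over Q equals the order of the Galois group, so first determine the group. The polynomial f is an irreducible sextic over Q, so G = Gal(f/Q) is one of the 16 transitive subgroups 6T1, ..., 6T16 of S_6. The discriminant of f is -46741055340544, which is not a perfect square, so G is not contained in A_6. The transitive groups of degree 6 not contained in A_6 are: C_6 (6T1, order 6), S_3 (6T2, order 6), D_6 (6T3, order 12), C_3 x S_3 (6T5, order 18), A_4 x C_2 (6T6, order 24), S_4 (6T8, order 24), S_3 x S_3 (6T9, order 36), S_4 x C_2 (6T11, order 48), (S_3 x S_3) : C_2 (6T13, order 72), PGL(2,5) (6T14, order 120), S_6 (6T16, order 720). By Dedekind's theorem, for a prime p not dividing disc(f) the degrees of the irreducible factors of f mod p form the cycle type of an element of G. Factoring f modulo the 3 such primes p <= 7 (skipping 2, which divides the discriminant), each new pattern first appears at: mod 3: f = (x)(x^2 + x + 2)(x^3 + 2x^2 + 2x + 2), pattern 3+2+1; mod 5: f = (x^3 + 4x + 2)(x^3 + 3x^2 + x + 1), pattern 3+3; mod 7: f = (x + 1)(x^5 + x^4 + 3x^3 + 5x^2 + 4x + 3), pattern 5+1. No other pattern occurs in this range, so the set of observed cycle types is {3+2+1, 3+3, 5+1}. Among the candidates above, the only group containing elements of all these cycle types is S_6 (6T16); every other candidate lacks at least one of them. Hence G = S_6 (6T16), of order 720. The Galois group S_6 (6T16) has order 720, so the splitting field has degree 720 over Q.

720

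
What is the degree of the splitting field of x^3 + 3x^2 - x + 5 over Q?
6

The degree of the splitting field over Q equals the order of the Galois group, so first determine the group. The polynomial is an irreducible cubic over Q and its discriminant is -1472, which is not a perfect square. For an irreducible cubic, a non-square discriminant gives Galois group S_3. The Galois group S_3 (3T2) has order 6, so the splitting field has degree 6 over Q.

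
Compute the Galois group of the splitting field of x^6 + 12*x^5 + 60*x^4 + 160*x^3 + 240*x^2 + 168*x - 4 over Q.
A_6, the alternating group on 6 letters

The polynomial f is an irreducible sextic over Q, so G = Gal(f/Q) is one of the 16 transitive subgroups 6T1, ..., 6T16 of S_6. The discriminant of f is 746496000000 = 864000^2, a perfect square, so G is contained in A_6. The transitive groups of degree 6 contained in A_6 are: A_4 (6T4, order 12), S_4 (6T7, order 24), (C_3 x C_3) : C_4 (6T10, order 36), PSL(2,5) (6T12, order 60), A_6 (6T15, order 360). By Dedekind's theorem, for a prime p not dividing disc(f) the degrees of the irreducible factors of f mod p form the cycle type of an element of G. Factoring f modulo the 6 such primes p <= 23 (skipping 2, 3, 5, which divide the discriminant), each new pattern first appears at: mod 7: f = (x + 6)(x^5 + 6x^4 + 3x^3 + 2x^2 + 4x + 4), pattern 5+1; mod 23: f = (x + 4)(x + 13)(x + 18)(x^3 + x + 17), pattern 3+1+1+1. No other pattern occurs in this range, so the set of observed cycle types is {5+1, 3+1+1+1}. Among the candidates above, the only group containing elements of all these cycle types is A_6 (6T15) — each of A_4 (6T4), S_4 (6T7), (C_3 x C_3) : C_4 (6T10), PSL(2,5) (6T12) lacks at least one of them. Hence G = A_6 (6T15), of order 360.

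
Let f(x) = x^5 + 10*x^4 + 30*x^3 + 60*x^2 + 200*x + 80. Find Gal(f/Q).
D_5 (order 10)

The polynomial f is an irreducible quintic over Q, so G = Gal(f/Q) is a transitive subgroup of S_5: one of C_5 (5T1, order 5), D_5 (5T2, order 10), F_20 (5T3, order 20), A_5 (5T4, order 60) or S_5 (5T5, order 120). The discriminant of f is 1327104000000 = 1152000^2, a perfect square, so G is contained in A_5. The transitive groups of degree 5 contained in A_5 are: C_5 (5T1, order 5), D_5 (5T2, order 10), A_5 (5T4, order 60). By Dedekind's theorem, for a prime p not dividing disc(f) the degrees of the irreducible factors of f mod p form the cycle type of an element of G. Factoring f modulo the 23 such primes p <= 101 (skipping 2, 3, 5, which divide the discriminant), each new pattern first appears at: mod 7: f = (x^5 + 3x^4 + 2x^3 + 4x^2 + 4x + 3), pattern 5; mod 17: f = (x + 13)(x^2 + 3x + 3)(x^2 + 11x + 16), pattern 2+2+1. No other pattern occurs in this range, so the set of observed cycle types is {5, 2+2+1}. The candidates containing elements of all these cycle types are D_5 (5T2) of order 10, A_5 (5T4) of order 60; the others are excluded. The observed types are precisely the cycle types that occur in D_5 (5T2) (apart from the identity). Each of the other remaining candidates has further cycle types, and by the Chebotarev density theorem the matching factorization patterns would occur for a proportion of primes equal to their share of the group: A_5 (5T4) additionally contains elements of type 3+1+1 (20 of its 60 elements, about 33% of primes). None of the 23 primes tested shows any such pattern (for each of these groups the chance of that is below 10^-4), which rules them out. Hence G = D_5 (5T2), of order 10.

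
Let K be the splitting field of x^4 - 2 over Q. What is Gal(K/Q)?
The polynomial is an irreducible quartic over Q and its discriminant is -2048, which is not a perfect square, so the Galois group is not contained in A_4. The resolvent cubic y^3 + 8*y has exactly one rational root, so the Galois group is C_4 or D_4. The quartic remains irreducible over Q(sqrt(disc)), so the group is D_4.

4T3: D_4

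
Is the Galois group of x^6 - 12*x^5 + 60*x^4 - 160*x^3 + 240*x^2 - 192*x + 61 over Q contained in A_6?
The polynomial is irreducible of degree 6 over Q. Its discriminant is 11337408, which is not a perfect square. A Galois group lies in the alternating group exactly when the discriminant is a square in Q, so the Galois group (D_6) is not contained in A_6.

No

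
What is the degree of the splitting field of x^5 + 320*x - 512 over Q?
60

The degree of the splitting field over Q equals the order of the Galois group, so first determine the group. The polynomial f is an irreducible quintic over Q, so G = Gal(f/Q) is a transitive subgroup of S_5: one of C_5 (5T1, order 5), D_5 (5T2, order 10), F_20 (5T3, order 20), A_5 (5T4, order 60) or S_5 (5T5, order 120). The discriminant of f is 1073741824000000 = 32768000^2, a perfect square, so G is contained in A_5. The transitive groups of degree 5 contained in A_5 are: C_5 (5T1, order 5), D_5 (5T2, order 10), A_5 (5T4, order 60). By Dedekind's theorem, for a prime p not dividing disc(f) the degrees of the irreducible factors of f mod p form the cycle type of an element of G. Factoring f modulo the 2 such primes p <= 7 (skipping 2, 5, which divide the discriminant), each new pattern first appears at: mod 3: f = (x^5 + 2x + 1), pattern 5; mod 7: f = (x + 1)(x + 3)(x^3 + 3x^2 + 6x + 2), pattern 3+1+1. No other pattern occurs in this range, so the set of observed cycle types is {5, 3+1+1}. Among the candidates above, the only group containing elements of all these cycle types is A_5 (5T4) — each of C_5 (5T1), D_5 (5T2) lacks at least one of them. Hence G = A_5 (5T4), of order 60. The Galois group A_5 (5T4) has order 60, so the splitting field has degree 60 over Q.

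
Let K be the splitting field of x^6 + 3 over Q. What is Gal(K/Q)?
The polynomial f is an irreducible sextic over Q, so G = Gal(f/Q) is one of the 16 transitive subgroups 6T1, ..., 6T16 of S_6. The discriminant of f is -11337408, which is not a perfect square, so G is not contained in A_6. The transitive groups of degree 6 not contained in A_6 are: C_6 (6T1, order 6), S_3 (6T2, order 6), D_6 (6T3, order 12), C_3 x S_3 (6T5, order 18), A_4 x C_2 (6T6, order 24), S_4 (6T8, order 24), S_3 x S_3 (6T9, order 36), S_4 x C_2 (6T11, order 48), (S_3 x S_3) : C_2 (6T13, order 72), PGL(2,5) (6T14, order 120), S_6 (6T16, order 720). By Dedekind's theorem, for a prime p not dividing disc(f) the degrees of the irreducible factors of f mod p form the cycle type of an element of G. Factoring f modulo the 23 such primes p <= 97 (skipping 2, 3, which divide the discriminant), each new pattern first appears at: mod 5: f = (x^2 + 2)(x^2 + x + 2)(x^2 + 4x + 2), pattern 2+2+2; mod 7: f = (x^3 + 2)(x^3 + 5), pattern 3+3; mod 61: f = (x + 3)(x + 19)(x + 22)(x + 39)(x + 42)(x + 58), pattern 1+1+1+1+1+1. No other pattern occurs in this range, so the set of observed cycle types is {2+2+2, 3+3, 1+1+1+1+1+1}. The candidates containing elements of all these cycle types are C_6 (6T1) of order 6, S_3 (6T2) of order 6, D_6 (6T3) of order 12, C_3 x S_3 (6T5) of order 18, A_4 x C_2 (6T6) of order 24, S_4 (6T8) of order 24, S_3 x S_3 (6T9) of order 36, S_4 x C_2 (6T11) of order 48, (S_3 x S_3) : C_2 (6T13) of order 72, PGL(2,5) (6T14) of order 120, S_6 (6T16) of order 720; the others are excluded. The observed types are precisely the cycle types that occur in S_3 (6T2). Each of the other remaining candidates has further cycle types, and by the Chebotarev density theorem the matching factorization patterns would occur for a proportion of primes equal to their share of the group: C_6 (6T1) additionally contains elements of type 6 (2 of its 6 elements, about 33% of primes); D_6 (6T3) additionally contains elements of type 6, 2+2+1+1 (5 of its 12 elements, about 42% of primes); C_3 x S_3 (6T5) additionally contains elements of type 6, 3+1+1+1 (10 of its 18 elements, about 56% of primes); A_4 x C_2 (6T6) additionally contains elements of type 6, 2+2+1+1, 2+1+1+1+1 (14 of its 24 elements, about 58% of primes); S_4 (6T8) additionally contains elements of type 4+1+1, 2+2+1+1 (9 of its 24 elements, about 38% of primes); S_3 x S_3 (6T9) additionally contains elements of type 6, 3+1+1+1, 2+2+1+1 (25 of its 36 elements, about 69% of primes); S_4 x C_2 (6T11) additionally contains elements of type 6, 4+2, 4+1+1, 2+2+1+1, 2+1+1+1+1 (32 of its 48 elements, about 67% of primes); (S_3 x S_3) : C_2 (6T13) additionally contains elements of type 6, 4+2, 3+2+1, 3+1+1+1, 2+2+1+1, 2+1+1+1+1 (61 of its 72 elements, about 85% of primes); PGL(2,5) (6T14) additionally contains elements of type 6, 5+1, 4+1+1, 2+2+1+1 (89 of its 120 elements, about 74% of primes); S_6 (6T16) additionally contains elements of type 6, 5+1, 4+2, 4+1+1, 3+2+1, 3+1+1+1, 2+2+1+1, 2+1+1+1+1 (664 of its 720 elements, about 92% of primes). None of the 23 primes tested shows any such pattern (for each of these groups the chance of that is below 10^-4), which rules them out. Hence G = S_3 (6T2), of order 6.

S_3 (order 6)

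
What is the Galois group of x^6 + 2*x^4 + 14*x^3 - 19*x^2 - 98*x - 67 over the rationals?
S_4, S_4(6d), the S_4-action on 6 points inside A_6

The polynomial f is an irreducible sextic over Q, so G = Gal(f/Q) is one of the 16 transitive subgroups 6T1, ..., 6T16 of S_6. The discriminant of f is 94085654450176 = 9699776^2, a perfect square, so G is contained in A_6. The transitive groups of degree 6 contained in A_6 are: A_4 (6T4, order 12), S_4 (6T7, order 24), (C_3 x C_3) : C_4 (6T10, order 36), PSL(2,5) (6T12, order 60), A_6 (6T15, order 360). By Dedekind's theorem, for a prime p not dividing disc(f) the degrees of the irreducible factors of f mod p form the cycle type of an element of G. Factoring f modulo the 79 such primes p <= 419 (skipping 2, 31, which divide the discriminant), each new pattern first appears at: mod 3: f = (x^2 + 2x + 2)(x^4 + x^3 + x^2 + x + 1), pattern 4+2; mod 5: f = (x^3 + 2x^2 + x + 4)(x^3 + 3x^2 + 2), pattern 3+3; mod 11: f = (x + 7)(x + 8)(x^2 + x + 1)(x^2 + 6x + 10), pattern 2+2+1+1; mod 67: f = (x)(x + 35)(x + 52)(x + 58)(x + 59)(x + 64), pattern 1+1+1+1+1+1. No other pattern occurs in this range, so the set of observed cycle types is {4+2, 3+3, 2+2+1+1, 1+1+1+1+1+1}. The candidates containing elements of all these cycle types are S_4 (6T7) of order 24, (C_3 x C_3) : C_4 (6T10) of order 36, A_6 (6T15) of order 360; the others are excluded. The observed types are precisely the cycle types that occur in S_4 (6T7). Each of the other remaining candidates has further cycle types, and by the Chebotarev density theorem the matching factorization patterns would occur for a proportion of primes equal to their share of the group: (C_3 x C_3) : C_4 (6T10) additionally contains elements of type 3+1+1+1 (4 of its 36 elements, about 11% of primes); A_6 (6T15) additionally contains elements of type 5+1, 3+1+1+1 (184 of its 360 elements, about 51% of primes). None of the 79 primes tested shows any such pattern (for each of these groups the chance of that is below 10^-4), which rules them out. Hence G = S_4 (6T7), of order 24.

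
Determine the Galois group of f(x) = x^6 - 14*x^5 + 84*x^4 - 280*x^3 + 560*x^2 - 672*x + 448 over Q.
C_6 (also written C6)

The polynomial f is an irreducible sextic over Q, so G = Gal(f/Q) is one of the 16 transitive subgroups 6T1, ..., 6T16 of S_6. The discriminant of f is -18046378835968, which is not a perfect square, so G is not contained in A_6. The transitive groups of degree 6 not contained in A_6 are: C_6 (6T1, order 6), S_3 (6T2, order 6), D_6 (6T3, order 12), C_3 x S_3 (6T5, order 18), A_4 x C_2 (6T6, order 24), S_4 (6T8, order 24), S_3 x S_3 (6T9, order 36), S_4 x C_2 (6T11, order 48), (S_3 x S_3) : C_2 (6T13, order 72), PGL(2,5) (6T14, order 120), S_6 (6T16, order 720). By Dedekind's theorem, for a prime p not dividing disc(f) the degrees of the irreducible factors of f mod p form the cycle type of an element of G. Factoring f modulo the 37 such primes p <= 167 (skipping 2, 7, which divide the discriminant), each new pattern first appears at: mod 3: f = (x^6 + x^5 + 2x^3 + 2x^2 + 1), pattern 6; mod 11: f = (x^3 + 2x^2 + 4x + 6)(x^3 + 6x^2 + 2x + 5), pattern 3+3; mod 13: f = (x^2 + 3x + 7)(x^2 + 10x + 6)(x^2 + 12x + 2), pattern 2+2+2; mod 29: f = (x + 1)(x + 9)(x + 12)(x + 15)(x + 17)(x + 19), pattern 1+1+1+1+1+1. No other pattern occurs in this range, so the set of observed cycle types is {6, 3+3, 2+2+2, 1+1+1+1+1+1}. The candidates containing elements of all these cycle types are C_6 (6T1) of order 6, D_6 (6T3) of order 12, C_3 x S_3 (6T5) of order 18, A_4 x C_2 (6T6) of order 24, S_3 x S_3 (6T9) of order 36, S_4 x C_2 (6T11) of order 48, (S_3 x S_3) : C_2 (6T13) of order 72, PGL(2,5) (6T14) of order 120, S_6 (6T16) of order 720; the others are excluded. The observed types are precisely the cycle types that occur in C_6 (6T1). Each of the other remaining candidates has further cycle types, and by the Chebotarev density theorem the matching factorization patterns would occur for a proportion of primes equal to their share of the group: D_6 (6T3) additionally contains elements of type 2+2+1+1 (3 of its 12 elements, about 25% of primes); C_3 x S_3 (6T5) additionally contains elements of type 3+1+1+1 (4 of its 18 elements, about 22% of primes); A_4 x C_2 (6T6) additionally contains elements of type 2+2+1+1, 2+1+1+1+1 (6 of its 24 elements, about 25% of primes); S_3 x S_3 (6T9) additionally contains elements of type 3+1+1+1, 2+2+1+1 (13 of its 36 elements, about 36% of primes); S_4 x C_2 (6T11) additionally contains elements of type 4+2, 4+1+1, 2+2+1+1, 2+1+1+1+1 (24 of its 48 elements, about 50% of primes); (S_3 x S_3) : C_2 (6T13) additionally contains elements of type 4+2, 3+2+1, 3+1+1+1, 2+2+1+1, 2+1+1+1+1 (49 of its 72 elements, about 68% of primes); PGL(2,5) (6T14) additionally contains elements of type 5+1, 4+1+1, 2+2+1+1 (69 of its 120 elements, about 58% of primes); S_6 (6T16) additionally contains elements of type 5+1, 4+2, 4+1+1, 3+2+1, 3+1+1+1, 2+2+1+1, 2+1+1+1+1 (544 of its 720 elements, about 76% of primes). None of the 37 primes tested shows any such pattern (for each of these groups the chance of that is below 10^-4), which rules them out. Hence G = C_6 (6T1), of order 6.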